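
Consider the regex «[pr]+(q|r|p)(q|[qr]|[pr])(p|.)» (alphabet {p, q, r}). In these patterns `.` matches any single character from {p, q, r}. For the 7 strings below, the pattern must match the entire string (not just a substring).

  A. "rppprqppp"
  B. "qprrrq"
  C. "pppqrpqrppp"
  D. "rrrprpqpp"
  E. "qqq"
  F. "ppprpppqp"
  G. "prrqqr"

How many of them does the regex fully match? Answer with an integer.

3

A → no match
B → no match
C → no match
D → match
E → no match
F → match
G → match
Total matched: 3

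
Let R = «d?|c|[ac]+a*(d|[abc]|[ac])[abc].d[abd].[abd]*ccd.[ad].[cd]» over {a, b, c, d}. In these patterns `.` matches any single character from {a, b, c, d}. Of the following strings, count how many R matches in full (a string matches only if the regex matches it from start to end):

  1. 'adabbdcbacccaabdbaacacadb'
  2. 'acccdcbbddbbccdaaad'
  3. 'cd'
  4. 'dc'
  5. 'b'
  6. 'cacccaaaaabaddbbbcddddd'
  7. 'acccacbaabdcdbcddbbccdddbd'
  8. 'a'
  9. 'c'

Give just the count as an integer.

1

1 → no match
2 → no match
3 → no match
4 → no match
5 → no match
6 → no match
7 → no match
8 → no match
9 → match
Total matched: 1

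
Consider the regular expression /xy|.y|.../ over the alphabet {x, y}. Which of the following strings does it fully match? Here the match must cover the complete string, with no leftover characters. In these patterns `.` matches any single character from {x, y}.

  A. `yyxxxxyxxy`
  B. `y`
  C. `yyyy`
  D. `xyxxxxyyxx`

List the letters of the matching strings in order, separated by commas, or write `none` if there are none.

none

A. `yyxxxxyxxy` → no match
B. `y` → no match
C. `yyyy` → no match
D. `xyxxxxyyxx` → no match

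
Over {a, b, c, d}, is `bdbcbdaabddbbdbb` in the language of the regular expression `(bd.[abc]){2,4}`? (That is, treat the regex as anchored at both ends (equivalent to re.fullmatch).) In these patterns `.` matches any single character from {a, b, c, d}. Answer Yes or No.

Yes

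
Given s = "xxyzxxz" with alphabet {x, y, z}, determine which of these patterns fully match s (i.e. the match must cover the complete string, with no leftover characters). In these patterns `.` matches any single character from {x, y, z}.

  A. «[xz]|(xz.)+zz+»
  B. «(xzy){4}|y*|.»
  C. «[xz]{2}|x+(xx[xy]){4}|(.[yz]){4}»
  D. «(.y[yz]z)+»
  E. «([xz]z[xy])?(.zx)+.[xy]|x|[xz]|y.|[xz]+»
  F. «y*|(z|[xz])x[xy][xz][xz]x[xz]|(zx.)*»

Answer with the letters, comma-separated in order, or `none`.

F

A → no match
B → no match
C → no match
D → no match
E → no match
F → match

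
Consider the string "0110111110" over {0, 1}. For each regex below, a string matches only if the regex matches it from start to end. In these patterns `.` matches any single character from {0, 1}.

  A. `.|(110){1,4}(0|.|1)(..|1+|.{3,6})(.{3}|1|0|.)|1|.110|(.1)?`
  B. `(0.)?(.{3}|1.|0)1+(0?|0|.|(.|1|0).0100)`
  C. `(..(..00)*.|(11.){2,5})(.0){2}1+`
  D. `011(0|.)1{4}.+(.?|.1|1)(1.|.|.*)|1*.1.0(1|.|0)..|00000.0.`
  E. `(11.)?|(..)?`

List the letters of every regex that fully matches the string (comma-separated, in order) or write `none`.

A → no match
B → match
C → no match — must end with "1"
D → match
E → no match

B, D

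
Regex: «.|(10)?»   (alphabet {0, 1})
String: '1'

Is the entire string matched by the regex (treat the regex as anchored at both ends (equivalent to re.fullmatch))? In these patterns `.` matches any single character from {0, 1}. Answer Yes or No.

Yes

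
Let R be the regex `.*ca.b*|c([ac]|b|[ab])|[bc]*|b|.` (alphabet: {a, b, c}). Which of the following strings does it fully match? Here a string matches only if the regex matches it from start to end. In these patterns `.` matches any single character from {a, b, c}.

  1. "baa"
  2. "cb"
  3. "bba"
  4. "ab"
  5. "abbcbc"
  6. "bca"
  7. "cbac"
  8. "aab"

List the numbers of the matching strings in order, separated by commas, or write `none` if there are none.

1 → no match
2 → match
3 → no match
4 → no match
5 → no match
6 → no match
7 → no match
8 → no match

2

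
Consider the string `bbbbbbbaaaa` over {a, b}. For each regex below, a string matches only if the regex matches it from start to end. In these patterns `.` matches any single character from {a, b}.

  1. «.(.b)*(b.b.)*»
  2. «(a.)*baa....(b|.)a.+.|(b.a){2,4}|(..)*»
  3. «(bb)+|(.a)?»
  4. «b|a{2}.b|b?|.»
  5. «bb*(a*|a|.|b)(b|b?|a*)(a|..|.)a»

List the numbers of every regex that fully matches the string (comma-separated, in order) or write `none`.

1 → no match
2 → no match
3 → no match
4 → no match
5 → match

5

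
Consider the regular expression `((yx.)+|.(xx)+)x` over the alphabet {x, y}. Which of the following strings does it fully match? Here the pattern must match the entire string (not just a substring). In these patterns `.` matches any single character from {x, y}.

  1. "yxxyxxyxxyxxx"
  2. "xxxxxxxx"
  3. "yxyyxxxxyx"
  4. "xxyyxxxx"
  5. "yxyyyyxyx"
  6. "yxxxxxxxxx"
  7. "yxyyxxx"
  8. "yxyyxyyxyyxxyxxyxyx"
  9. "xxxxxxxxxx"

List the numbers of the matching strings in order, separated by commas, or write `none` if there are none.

1, 2, 6, 7, 8, 9

1 → match
2 → match
3 → no match
4 → no match
5 → no match
6 → match
7 → match
8 → match
9 → match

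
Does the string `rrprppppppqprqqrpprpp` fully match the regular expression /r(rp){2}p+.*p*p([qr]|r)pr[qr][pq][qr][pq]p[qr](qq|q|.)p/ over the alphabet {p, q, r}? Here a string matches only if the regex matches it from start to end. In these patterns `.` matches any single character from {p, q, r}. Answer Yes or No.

Yes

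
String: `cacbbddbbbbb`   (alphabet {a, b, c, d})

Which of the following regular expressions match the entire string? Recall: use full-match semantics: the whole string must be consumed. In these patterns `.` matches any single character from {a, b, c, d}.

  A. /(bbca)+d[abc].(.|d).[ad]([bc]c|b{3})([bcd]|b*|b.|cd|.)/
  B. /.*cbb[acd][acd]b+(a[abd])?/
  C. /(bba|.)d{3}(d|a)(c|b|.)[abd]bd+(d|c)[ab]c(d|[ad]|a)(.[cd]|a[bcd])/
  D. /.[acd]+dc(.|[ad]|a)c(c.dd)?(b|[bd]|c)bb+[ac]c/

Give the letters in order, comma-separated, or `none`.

A → no match — must start with `bbca`
B → match
C → no match
D → no match — must end with `c`

B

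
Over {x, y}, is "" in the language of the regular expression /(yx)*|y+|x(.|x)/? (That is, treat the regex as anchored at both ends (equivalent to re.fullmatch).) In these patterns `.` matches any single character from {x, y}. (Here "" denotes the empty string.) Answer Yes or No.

Yes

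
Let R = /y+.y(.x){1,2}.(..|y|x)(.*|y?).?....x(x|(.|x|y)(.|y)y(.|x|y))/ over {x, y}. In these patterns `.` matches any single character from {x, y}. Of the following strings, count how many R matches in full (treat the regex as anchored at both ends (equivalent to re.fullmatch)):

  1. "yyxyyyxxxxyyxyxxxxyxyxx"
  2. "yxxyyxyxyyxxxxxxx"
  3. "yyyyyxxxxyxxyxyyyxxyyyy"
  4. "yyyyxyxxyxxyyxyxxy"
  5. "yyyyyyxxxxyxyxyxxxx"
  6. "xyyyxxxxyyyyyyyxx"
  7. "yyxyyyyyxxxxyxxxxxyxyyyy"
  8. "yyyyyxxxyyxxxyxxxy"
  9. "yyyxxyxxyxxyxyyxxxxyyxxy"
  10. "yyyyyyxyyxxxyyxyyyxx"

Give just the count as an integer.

3

1 → no match
2 → no match
3 → match
4 → no match
5 → match
6 → no match — must start with "y"
7 → no match
8 → no match
9 → no match
10 → match
Total matched: 3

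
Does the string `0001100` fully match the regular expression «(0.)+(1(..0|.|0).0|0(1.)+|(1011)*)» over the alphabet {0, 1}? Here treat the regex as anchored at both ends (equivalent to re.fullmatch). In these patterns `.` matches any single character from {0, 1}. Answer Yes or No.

No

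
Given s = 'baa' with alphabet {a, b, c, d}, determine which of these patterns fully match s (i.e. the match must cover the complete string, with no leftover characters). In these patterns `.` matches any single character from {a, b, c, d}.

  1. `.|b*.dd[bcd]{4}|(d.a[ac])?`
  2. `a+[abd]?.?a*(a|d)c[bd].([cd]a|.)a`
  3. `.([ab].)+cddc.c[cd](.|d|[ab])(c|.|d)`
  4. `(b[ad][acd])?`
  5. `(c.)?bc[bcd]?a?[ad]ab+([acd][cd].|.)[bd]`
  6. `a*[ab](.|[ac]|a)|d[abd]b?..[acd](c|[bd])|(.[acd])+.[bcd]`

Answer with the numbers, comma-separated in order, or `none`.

1 → no match
2 → no match — must start with 'a'
3 → no match
4 → match
5 → no match
6 → no match

4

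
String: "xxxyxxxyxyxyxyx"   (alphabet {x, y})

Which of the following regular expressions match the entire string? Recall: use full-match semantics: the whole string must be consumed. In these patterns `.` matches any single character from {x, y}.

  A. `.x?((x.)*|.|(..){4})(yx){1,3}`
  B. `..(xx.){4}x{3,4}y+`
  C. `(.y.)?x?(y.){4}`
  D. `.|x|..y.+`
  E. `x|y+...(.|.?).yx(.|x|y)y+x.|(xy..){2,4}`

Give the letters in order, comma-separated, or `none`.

A

A → match
B → no match — must end with "y"
C → no match
D → no match
E → no match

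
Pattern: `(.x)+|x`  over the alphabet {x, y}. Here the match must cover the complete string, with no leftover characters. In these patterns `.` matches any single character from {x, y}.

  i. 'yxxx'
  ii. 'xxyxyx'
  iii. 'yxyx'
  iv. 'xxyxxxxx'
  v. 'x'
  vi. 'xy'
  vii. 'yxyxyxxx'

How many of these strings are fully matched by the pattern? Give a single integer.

6

i. 'yxxx' → match
ii. 'xxyxyx' → match
iii. 'yxyx' → match
iv. 'xxyxxxxx' → match
v. 'x' → match
vi. 'xy' → no match — must end with 'x'
vii. 'yxyxyxxx' → match
Total matched: 6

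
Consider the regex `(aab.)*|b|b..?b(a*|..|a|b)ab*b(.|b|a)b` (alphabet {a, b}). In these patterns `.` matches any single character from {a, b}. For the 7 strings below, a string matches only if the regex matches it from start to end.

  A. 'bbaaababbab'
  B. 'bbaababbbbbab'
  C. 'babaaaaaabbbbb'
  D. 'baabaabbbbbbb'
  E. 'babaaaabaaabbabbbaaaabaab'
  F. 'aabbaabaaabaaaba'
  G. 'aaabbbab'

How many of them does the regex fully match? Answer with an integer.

A → no match
B → no match
C → match
D → match
E → no match
F → match
G → no match
Total matched: 3

3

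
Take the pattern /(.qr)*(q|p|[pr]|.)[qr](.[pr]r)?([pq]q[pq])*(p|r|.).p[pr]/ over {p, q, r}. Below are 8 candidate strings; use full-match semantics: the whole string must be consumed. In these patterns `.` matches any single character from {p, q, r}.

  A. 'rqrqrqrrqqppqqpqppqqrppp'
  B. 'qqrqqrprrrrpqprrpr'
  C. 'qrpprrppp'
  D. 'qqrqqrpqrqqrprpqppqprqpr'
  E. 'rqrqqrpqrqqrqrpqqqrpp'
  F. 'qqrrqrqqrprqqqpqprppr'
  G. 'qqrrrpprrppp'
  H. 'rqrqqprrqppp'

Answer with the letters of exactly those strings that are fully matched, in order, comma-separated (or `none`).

A, B, C, D, E, F, G, H

A → match
B → match
C. 'qrpprrppp' → match
D → match
E → match
F → match
G. 'qqrrrpprrppp' → match
H. 'rqrqqprrqppp' → match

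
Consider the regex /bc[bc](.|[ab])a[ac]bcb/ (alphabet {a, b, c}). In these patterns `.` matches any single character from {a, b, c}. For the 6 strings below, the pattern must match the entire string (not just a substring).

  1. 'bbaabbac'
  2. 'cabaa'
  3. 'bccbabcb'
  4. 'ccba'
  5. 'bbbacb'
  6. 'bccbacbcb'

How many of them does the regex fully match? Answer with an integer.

1 → no match — must start with 'bc'
2 → no match — must start with 'bc'
3 → no match
4 → no match — must start with 'bc'
5 → no match — must start with 'bc'
6 → match
Total matched: 1

1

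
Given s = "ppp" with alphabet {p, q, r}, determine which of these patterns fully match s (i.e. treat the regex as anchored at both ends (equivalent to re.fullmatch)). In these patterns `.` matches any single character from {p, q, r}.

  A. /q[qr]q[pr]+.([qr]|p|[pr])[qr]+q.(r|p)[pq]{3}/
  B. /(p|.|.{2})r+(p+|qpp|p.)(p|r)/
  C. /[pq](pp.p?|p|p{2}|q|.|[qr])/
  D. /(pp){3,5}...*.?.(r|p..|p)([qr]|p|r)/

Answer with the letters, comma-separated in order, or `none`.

C

A → no match — must start with "q"
B → no match
C → match
D → no match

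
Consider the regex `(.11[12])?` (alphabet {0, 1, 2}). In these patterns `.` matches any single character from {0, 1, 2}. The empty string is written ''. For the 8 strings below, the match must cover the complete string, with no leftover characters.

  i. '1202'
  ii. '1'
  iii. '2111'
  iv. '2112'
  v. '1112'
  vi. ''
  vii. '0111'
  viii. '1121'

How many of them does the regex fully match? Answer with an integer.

5

i → no match
ii → no match
iii → match
iv → match
v → match
vi → match
vii → match
viii → no match
Total matched: 5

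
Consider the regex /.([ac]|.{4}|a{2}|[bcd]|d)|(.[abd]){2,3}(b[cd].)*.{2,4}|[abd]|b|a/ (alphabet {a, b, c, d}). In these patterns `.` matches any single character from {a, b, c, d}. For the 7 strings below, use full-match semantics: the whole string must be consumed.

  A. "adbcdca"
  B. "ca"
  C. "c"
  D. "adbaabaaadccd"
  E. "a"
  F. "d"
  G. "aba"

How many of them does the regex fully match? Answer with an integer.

3

A → no match
B → match
C → no match
D → no match
E → match
F → match
G → no match
Total matched: 3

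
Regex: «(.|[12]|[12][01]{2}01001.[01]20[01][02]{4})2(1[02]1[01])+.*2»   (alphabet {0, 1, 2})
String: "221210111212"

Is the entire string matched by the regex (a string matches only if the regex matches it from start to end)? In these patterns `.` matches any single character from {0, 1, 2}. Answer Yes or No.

Yes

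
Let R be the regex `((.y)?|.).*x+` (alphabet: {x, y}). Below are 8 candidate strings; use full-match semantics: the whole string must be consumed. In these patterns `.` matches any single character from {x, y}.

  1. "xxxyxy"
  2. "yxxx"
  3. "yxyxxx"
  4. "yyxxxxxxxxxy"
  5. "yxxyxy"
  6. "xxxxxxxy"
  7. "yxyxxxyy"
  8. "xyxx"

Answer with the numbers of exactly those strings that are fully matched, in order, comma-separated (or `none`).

2, 3, 8

1. "xxxyxy" → no match — must end with "x"
2. "yxxx" → match
3. "yxyxxx" → match
4. "yyxxxxxxxxxy" → no match — must end with "x"
5. "yxxyxy" → no match — must end with "x"
6. "xxxxxxxy" → no match — must end with "x"
7. "yxyxxxyy" → no match — must end with "x"
8. "xyxx" → match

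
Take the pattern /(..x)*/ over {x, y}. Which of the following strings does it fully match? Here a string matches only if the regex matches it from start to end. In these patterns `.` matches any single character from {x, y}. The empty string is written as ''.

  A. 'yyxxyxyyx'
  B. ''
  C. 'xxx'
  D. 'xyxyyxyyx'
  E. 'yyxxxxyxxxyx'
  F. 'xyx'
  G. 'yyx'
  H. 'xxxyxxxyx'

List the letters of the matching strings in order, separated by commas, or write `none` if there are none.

A → match
B → match
C → match
D → match
E → match
F → match
G → match
H → match

A, B, C, D, E, F, G, H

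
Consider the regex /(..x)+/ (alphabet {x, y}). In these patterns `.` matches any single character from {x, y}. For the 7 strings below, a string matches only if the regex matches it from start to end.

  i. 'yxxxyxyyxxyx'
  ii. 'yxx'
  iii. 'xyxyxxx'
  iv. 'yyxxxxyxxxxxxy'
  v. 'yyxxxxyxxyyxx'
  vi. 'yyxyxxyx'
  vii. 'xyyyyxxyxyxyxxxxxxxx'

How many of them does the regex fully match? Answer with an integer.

i. 'yxxxyxyyxxyx' → match
ii. 'yxx' → match
iii. 'xyxyxxx' → no match
iv → no match — must end with 'x'
v → no match
vi. 'yyxyxxyx' → no match
vii → no match
Total matched: 2

2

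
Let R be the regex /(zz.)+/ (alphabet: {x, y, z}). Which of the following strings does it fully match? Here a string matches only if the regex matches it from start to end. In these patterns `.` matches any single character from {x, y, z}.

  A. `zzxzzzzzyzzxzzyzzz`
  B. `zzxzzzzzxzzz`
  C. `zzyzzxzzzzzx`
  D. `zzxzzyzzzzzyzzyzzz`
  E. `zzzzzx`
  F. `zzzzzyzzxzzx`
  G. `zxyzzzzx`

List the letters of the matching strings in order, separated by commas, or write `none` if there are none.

A, B, C, D, E, F

A → match
B → match
C → match
D → match
E → match
F → match
G → no match — must start with `zz`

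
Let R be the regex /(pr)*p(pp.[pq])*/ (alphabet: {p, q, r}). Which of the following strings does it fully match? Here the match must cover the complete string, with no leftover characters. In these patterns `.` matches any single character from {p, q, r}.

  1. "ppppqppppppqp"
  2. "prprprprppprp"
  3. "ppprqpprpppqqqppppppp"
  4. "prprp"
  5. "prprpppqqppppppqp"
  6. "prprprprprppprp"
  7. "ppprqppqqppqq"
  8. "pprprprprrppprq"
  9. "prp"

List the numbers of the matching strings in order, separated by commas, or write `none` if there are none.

1 → match
2 → match
3 → no match
4 → match
5 → match
6 → match
7 → match
8 → no match
9 → match

1, 2, 4, 5, 6, 7, 9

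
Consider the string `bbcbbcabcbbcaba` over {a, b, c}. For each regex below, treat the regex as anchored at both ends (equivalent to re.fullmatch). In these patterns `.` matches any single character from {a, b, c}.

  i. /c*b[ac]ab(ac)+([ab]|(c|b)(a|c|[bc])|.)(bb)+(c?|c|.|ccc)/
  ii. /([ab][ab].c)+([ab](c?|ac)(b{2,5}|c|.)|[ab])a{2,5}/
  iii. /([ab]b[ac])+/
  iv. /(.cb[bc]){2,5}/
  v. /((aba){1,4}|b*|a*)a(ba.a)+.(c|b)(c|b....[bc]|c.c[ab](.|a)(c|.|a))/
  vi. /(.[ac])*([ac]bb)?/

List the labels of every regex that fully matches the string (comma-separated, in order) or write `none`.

i → no match
ii → no match
iii → match
iv → no match
v → no match
vi → no match

iii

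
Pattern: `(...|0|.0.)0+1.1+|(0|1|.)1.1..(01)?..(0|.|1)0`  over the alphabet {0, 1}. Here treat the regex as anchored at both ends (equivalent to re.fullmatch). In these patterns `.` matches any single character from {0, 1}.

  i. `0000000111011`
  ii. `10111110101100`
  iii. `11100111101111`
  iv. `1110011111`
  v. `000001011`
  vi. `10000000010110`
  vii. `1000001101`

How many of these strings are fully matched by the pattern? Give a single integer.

2

i → no match
ii → no match
iii → no match
iv → match
v → match
vi → no match
vii → no match
Total matched: 2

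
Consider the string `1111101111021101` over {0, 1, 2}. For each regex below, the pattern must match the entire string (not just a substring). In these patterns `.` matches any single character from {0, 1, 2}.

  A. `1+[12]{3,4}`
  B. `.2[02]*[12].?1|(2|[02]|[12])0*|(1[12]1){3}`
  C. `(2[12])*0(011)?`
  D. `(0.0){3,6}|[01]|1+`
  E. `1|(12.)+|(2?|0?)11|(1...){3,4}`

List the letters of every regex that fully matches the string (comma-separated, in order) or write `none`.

E

A → no match
B → no match
C → no match
D → no match
E → match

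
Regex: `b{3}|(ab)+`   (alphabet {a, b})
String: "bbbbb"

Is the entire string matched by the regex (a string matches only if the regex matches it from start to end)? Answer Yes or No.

No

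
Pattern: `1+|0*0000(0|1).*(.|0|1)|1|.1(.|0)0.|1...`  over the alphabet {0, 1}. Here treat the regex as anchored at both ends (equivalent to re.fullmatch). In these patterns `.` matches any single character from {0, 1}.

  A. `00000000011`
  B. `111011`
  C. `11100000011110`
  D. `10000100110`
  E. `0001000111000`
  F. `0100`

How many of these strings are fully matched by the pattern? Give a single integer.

A. `00000000011` → match
B. `111011` → no match
C → no match
D. `10000100110` → no match
E → no match
F. `0100` → no match
Total matched: 1

1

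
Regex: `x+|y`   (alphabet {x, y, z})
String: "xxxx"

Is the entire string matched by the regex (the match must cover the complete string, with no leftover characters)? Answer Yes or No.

Yes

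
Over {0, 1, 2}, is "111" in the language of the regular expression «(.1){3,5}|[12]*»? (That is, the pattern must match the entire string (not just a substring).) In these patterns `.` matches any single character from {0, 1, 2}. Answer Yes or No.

Yes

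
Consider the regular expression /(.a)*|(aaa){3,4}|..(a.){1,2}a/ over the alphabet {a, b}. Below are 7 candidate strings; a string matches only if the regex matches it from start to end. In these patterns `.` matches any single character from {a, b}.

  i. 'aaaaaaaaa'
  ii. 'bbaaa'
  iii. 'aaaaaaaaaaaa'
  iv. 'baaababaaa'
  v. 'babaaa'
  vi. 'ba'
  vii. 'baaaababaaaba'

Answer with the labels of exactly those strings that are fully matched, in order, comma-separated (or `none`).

i, ii, iii, iv, v, vi

i → match
ii → match
iii → match
iv → match
v → match
vi → match
vii → no match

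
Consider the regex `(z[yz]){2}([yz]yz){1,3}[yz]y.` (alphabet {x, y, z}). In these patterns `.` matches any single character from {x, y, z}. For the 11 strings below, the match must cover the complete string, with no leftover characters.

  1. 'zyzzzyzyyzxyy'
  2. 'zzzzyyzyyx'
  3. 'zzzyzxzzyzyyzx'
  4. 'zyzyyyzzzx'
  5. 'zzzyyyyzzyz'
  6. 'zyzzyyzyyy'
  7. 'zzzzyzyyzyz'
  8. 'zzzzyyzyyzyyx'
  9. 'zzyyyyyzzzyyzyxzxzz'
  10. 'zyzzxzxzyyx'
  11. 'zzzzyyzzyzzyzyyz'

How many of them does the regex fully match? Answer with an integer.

1 → no match
2. 'zzzzyyzyyx' → match
3 → no match
4. 'zyzyyyzzzx' → no match
5. 'zzzyyyyzzyz' → no match
6. 'zyzzyyzyyy' → match
7. 'zzzzyzyyzyz' → no match
8 → match
9 → no match
10. 'zyzzxzxzyyx' → no match
11 → match
Total matched: 4

4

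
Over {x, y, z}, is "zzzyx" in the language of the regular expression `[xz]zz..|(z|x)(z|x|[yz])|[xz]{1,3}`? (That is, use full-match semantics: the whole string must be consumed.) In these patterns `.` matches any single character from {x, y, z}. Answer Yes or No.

Yes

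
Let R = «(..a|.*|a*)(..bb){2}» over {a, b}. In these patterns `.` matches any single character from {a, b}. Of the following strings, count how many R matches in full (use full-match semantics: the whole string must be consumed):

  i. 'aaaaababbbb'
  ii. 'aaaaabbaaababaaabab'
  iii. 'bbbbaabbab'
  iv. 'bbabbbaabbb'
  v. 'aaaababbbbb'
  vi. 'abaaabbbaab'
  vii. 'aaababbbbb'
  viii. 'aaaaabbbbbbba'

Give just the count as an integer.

0

i → no match
ii → no match — must end with 'bb'
iii → no match — must end with 'bb'
iv → no match
v → no match
vi → no match — must end with 'bb'
vii → no match
viii → no match — must end with 'bb'
Total matched: 0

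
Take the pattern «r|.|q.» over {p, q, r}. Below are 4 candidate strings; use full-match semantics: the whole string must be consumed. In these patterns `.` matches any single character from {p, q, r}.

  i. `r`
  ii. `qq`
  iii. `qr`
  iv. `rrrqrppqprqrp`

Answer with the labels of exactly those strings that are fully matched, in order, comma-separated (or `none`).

i, ii, iii

i. `r` → match
ii. `qq` → match
iii. `qr` → match
iv → no match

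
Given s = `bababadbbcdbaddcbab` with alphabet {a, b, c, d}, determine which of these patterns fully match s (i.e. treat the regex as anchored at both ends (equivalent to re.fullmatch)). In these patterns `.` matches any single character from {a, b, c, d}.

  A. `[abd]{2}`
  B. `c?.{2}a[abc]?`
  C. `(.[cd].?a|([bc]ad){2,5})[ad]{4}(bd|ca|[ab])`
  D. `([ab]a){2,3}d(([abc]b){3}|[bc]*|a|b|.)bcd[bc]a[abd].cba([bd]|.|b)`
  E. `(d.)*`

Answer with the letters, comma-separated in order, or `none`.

D

A → no match
B → no match
C → no match
D → match
E → no match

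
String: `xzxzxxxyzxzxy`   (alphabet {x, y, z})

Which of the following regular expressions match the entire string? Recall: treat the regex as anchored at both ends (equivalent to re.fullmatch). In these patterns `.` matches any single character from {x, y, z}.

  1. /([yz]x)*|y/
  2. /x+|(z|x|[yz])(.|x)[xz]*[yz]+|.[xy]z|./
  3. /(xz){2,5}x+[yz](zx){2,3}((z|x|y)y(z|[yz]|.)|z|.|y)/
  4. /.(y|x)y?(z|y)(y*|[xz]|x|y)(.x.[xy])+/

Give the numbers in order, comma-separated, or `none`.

3

1 → no match
2 → no match
3 → match
4 → no match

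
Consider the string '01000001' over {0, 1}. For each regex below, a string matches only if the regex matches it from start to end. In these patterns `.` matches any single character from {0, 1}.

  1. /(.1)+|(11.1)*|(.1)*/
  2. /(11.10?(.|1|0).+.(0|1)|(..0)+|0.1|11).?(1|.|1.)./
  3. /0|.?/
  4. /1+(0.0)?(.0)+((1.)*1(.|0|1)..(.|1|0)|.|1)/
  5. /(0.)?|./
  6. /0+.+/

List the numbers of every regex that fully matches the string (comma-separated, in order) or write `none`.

2, 6

1 → no match
2 → match
3 → no match
4 → no match — must start with '1'
5 → no match
6 → match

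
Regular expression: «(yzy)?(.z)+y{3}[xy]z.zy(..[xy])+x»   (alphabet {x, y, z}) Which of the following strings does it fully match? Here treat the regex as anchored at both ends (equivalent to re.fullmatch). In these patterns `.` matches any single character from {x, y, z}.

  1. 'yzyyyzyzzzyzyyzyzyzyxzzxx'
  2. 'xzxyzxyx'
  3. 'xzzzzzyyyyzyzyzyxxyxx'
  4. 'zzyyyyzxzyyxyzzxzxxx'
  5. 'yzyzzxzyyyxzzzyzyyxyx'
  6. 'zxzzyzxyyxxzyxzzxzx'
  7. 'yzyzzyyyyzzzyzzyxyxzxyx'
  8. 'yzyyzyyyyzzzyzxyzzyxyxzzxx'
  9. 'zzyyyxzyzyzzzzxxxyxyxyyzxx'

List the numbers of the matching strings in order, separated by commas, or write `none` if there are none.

3, 4, 7, 8

1 → no match
2 → no match
3 → match
4 → match
5 → no match
6 → no match
7 → match
8 → match
9 → no match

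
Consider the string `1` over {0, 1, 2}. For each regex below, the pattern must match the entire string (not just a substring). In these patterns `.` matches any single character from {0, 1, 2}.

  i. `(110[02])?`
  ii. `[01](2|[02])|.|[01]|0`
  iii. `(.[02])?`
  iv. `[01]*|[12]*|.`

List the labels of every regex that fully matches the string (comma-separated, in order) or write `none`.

i → no match
ii → match
iii → no match
iv → match

ii, iv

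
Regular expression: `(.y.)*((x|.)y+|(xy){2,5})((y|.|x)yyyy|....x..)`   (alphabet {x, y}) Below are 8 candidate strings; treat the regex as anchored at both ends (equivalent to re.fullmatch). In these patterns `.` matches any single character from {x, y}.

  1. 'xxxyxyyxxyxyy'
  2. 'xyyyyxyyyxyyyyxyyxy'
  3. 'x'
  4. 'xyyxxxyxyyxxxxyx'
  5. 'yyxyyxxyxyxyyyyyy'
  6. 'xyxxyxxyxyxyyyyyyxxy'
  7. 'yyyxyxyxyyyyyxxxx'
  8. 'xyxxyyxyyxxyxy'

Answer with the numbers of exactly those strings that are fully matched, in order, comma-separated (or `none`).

1 → no match
2 → no match
3 → no match
4 → no match
5 → match
6 → no match
7 → no match
8 → no match

5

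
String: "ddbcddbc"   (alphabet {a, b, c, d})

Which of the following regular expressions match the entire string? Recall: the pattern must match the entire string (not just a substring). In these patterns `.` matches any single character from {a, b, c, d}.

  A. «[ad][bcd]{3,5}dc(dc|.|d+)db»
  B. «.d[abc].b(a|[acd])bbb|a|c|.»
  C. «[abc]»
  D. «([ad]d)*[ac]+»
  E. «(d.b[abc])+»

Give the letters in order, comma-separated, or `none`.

A → no match — must end with "db"
B → no match
C → no match
D → no match
E → match

E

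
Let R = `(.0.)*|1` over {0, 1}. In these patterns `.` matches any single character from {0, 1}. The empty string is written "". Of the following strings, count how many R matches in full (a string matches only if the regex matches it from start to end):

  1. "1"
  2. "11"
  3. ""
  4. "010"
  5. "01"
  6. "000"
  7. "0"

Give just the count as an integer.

3

1 → match
2 → no match
3 → match
4 → no match
5 → no match
6 → match
7 → no match
Total matched: 3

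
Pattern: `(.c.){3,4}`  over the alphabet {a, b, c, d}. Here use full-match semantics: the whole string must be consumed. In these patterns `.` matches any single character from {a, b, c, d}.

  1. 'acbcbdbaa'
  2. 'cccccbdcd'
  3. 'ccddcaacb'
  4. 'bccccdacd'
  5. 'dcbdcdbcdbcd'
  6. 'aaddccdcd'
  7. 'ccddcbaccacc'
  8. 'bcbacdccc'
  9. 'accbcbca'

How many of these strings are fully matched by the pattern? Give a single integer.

1 → no match
2 → match
3 → match
4 → match
5 → match
6 → no match
7 → match
8 → match
9 → no match
Total matched: 6

6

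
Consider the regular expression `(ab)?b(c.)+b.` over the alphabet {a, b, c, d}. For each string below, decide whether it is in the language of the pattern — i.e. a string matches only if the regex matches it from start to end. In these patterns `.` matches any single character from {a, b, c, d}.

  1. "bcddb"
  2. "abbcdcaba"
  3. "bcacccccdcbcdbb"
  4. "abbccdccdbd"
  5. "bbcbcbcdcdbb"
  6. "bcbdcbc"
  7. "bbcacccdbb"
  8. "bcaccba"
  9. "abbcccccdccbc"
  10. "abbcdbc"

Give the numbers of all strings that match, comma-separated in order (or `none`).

1 → no match
2 → match
3 → match
4 → no match
5 → no match
6 → no match
7 → no match
8 → match
9 → match
10 → match

2, 3, 8, 9, 10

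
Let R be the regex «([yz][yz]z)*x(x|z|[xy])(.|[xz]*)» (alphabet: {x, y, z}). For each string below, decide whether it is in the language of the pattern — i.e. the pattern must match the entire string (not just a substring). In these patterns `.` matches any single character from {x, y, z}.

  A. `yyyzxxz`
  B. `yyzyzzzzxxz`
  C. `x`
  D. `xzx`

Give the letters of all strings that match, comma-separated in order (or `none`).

D

A → no match
B → no match
C → no match
D → match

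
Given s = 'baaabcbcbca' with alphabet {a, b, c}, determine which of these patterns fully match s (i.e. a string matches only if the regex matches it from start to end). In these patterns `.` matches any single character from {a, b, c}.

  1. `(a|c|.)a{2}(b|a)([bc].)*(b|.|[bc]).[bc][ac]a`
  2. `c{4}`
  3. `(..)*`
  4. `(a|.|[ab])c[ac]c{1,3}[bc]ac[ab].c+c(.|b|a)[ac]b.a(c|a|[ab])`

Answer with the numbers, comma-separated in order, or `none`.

1

1 → match
2 → no match — must start with 'c'
3 → no match
4 → no match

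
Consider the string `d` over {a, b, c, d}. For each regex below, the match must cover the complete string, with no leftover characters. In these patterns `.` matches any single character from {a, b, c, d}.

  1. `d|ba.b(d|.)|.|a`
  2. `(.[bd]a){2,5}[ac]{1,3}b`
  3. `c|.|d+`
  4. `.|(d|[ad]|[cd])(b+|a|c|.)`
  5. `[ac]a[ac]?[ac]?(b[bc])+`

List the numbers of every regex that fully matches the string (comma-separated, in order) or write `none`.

1 → match
2 → no match — must end with `b`
3 → match
4 → match
5 → no match

1, 3, 4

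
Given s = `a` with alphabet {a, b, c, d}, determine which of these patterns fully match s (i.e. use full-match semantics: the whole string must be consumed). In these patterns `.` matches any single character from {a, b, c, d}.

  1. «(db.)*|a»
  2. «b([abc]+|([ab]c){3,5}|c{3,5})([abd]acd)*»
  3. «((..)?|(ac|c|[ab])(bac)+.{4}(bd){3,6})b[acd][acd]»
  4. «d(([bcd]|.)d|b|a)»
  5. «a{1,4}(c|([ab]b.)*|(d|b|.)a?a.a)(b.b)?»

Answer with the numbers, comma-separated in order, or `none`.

1 → match
2 → no match — must start with `b`
3 → no match
4 → no match — must start with `d`
5 → match

1, 5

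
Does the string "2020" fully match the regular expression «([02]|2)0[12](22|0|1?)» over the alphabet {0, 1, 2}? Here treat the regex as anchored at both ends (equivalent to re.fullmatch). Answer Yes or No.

Yes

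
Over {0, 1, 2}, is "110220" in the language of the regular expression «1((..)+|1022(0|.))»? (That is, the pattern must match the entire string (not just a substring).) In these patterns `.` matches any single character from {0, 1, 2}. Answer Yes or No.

Yes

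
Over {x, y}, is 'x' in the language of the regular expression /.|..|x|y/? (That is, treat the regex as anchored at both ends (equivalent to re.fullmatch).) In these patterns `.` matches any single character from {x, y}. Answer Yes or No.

Yes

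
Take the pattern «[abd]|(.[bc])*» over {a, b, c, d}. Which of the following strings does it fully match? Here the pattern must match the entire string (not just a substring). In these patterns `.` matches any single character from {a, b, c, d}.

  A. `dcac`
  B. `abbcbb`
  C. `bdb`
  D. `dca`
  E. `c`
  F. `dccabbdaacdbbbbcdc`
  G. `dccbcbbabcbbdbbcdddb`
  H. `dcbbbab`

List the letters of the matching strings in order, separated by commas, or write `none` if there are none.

A. `dcac` → match
B. `abbcbb` → match
C. `bdb` → no match
D. `dca` → no match
E. `c` → no match
F → no match
G → no match
H. `dcbbbab` → no match

A, B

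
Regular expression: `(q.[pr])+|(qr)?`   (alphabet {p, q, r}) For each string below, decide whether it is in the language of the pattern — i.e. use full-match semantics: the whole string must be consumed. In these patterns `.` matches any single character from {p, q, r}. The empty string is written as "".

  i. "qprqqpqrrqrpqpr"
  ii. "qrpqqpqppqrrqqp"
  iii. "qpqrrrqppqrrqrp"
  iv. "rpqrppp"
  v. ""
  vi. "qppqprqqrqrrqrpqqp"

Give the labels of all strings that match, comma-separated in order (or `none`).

i, ii, v, vi

i → match
ii → match
iii → no match
iv → no match
v → match
vi → match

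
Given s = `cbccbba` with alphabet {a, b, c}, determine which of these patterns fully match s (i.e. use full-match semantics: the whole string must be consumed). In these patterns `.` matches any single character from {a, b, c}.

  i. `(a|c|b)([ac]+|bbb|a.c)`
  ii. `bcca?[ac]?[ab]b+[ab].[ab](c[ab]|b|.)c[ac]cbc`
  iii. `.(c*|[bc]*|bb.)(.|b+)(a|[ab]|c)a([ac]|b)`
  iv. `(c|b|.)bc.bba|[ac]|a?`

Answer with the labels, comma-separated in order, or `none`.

i → no match
ii → no match — must start with `bcc`
iii → no match
iv → match

iv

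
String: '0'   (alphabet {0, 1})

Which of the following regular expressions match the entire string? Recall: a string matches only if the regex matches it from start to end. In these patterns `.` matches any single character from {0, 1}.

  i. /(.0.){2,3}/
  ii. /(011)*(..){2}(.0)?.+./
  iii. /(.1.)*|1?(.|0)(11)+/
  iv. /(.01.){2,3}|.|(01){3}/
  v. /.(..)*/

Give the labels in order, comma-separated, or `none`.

i → no match
ii → no match
iii → no match
iv → match
v → match

iv, v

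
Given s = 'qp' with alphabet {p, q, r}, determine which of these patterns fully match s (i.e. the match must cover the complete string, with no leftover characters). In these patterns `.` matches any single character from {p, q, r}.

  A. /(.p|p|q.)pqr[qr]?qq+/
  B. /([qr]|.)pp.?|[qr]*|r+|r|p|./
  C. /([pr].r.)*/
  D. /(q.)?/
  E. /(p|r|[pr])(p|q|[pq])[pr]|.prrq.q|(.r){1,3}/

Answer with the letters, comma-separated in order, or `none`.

A → no match — must end with 'q'
B → no match
C → no match
D → match
E → no match

D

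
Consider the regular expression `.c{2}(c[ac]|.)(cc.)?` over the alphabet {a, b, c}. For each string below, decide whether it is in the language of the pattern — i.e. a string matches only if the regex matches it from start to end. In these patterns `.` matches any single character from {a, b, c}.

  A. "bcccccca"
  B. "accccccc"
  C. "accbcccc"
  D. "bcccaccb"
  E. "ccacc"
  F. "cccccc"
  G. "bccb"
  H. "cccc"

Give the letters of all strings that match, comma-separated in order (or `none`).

A. "bcccccca" → match
B. "accccccc" → match
C. "accbcccc" → no match
D. "bcccaccb" → match
E. "ccacc" → no match
F. "cccccc" → no match
G. "bccb" → match
H. "cccc" → match

A, B, D, G, H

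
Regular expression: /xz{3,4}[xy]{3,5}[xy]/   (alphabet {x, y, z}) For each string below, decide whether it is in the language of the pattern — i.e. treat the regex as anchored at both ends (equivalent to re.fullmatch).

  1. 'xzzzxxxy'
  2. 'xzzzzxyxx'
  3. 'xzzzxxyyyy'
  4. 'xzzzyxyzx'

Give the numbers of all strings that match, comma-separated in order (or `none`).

1, 2, 3

1 → match
2 → match
3 → match
4 → no match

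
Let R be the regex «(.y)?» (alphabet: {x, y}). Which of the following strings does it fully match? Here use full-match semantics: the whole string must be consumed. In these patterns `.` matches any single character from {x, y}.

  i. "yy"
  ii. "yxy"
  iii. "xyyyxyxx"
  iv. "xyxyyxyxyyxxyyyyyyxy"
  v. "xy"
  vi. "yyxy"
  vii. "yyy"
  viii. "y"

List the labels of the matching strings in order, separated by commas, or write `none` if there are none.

i, v

i → match
ii → no match
iii → no match
iv → no match
v → match
vi → no match
vii → no match
viii → no match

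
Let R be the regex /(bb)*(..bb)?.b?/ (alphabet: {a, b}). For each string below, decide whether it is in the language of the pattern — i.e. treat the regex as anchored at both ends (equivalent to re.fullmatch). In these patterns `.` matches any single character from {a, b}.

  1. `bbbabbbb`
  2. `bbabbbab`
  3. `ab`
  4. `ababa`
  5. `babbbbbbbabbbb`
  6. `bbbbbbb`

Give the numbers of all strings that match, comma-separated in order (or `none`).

1, 2, 3, 6

1. `bbbabbbb` → match
2. `bbabbbab` → match
3. `ab` → match
4. `ababa` → no match
5 → no match
6. `bbbbbbb` → match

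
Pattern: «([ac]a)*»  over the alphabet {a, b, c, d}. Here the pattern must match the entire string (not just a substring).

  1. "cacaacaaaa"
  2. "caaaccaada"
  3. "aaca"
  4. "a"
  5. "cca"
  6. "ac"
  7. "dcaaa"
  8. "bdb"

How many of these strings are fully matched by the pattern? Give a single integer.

1

1 → no match
2 → no match
3 → match
4 → no match
5 → no match
6 → no match
7 → no match
8 → no match
Total matched: 1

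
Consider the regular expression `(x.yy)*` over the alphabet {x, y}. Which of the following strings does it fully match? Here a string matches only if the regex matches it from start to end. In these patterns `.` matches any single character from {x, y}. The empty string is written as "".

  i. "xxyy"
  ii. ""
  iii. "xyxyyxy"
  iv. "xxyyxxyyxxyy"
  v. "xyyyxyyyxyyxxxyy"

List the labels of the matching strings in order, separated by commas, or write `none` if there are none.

i → match
ii → match
iii → no match
iv → match
v → no match

i, ii, iv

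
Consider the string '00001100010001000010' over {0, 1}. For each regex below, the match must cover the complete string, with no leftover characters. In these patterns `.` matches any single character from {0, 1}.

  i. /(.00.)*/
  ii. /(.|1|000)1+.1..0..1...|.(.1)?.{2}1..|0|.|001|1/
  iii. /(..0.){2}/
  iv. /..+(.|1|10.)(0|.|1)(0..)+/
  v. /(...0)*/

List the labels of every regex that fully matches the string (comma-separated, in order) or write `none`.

i → no match
ii → no match
iii → no match
iv → match
v → match

iv, v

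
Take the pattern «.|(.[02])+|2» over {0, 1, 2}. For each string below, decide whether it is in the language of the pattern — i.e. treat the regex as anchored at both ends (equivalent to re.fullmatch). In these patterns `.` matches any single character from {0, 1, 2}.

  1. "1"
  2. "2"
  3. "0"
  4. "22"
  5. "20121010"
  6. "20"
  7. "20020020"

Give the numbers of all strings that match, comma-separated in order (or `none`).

1 → match
2 → match
3 → match
4 → match
5 → match
6 → match
7 → match

1, 2, 3, 4, 5, 6, 7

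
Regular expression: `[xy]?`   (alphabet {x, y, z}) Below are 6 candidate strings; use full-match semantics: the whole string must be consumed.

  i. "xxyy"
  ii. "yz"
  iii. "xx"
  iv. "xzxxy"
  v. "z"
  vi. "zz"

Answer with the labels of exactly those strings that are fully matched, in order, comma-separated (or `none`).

none

i → no match
ii → no match
iii → no match
iv → no match
v → no match
vi → no match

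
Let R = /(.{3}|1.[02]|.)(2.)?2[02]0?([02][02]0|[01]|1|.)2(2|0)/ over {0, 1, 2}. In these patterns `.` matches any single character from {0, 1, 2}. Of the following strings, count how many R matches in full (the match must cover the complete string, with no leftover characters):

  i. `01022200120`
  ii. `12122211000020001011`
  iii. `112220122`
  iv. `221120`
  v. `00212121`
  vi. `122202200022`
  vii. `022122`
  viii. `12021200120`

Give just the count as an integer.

i → match
ii → no match
iii → match
iv → no match
v → no match
vi → match
vii → match
viii → match
Total matched: 5

5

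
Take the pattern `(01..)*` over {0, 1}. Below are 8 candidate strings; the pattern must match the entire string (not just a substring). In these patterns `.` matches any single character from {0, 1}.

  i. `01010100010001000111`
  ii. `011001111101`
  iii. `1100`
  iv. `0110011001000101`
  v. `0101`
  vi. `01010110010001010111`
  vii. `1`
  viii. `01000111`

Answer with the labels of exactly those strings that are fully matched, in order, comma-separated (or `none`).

i → match
ii → no match
iii → no match
iv → match
v → match
vi → match
vii → no match
viii → match

i, iv, v, vi, viii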